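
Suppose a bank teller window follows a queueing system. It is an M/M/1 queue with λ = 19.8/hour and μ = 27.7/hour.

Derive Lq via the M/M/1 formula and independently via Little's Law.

Method 1 (direct): Lq = λ²/(μ(μ-λ)) = 392.04/(27.7 × 7.90) = 1.7915

Method 2 (Little's Law):
W = 1/(μ-λ) = 1/7.90 = 0.12658
Wq = W - 1/μ = 0.12658 - 0.036101 = 0.09048
Lq = λWq = 19.8 × 0.09048 = 1.7915 ✔ (matches Method 1)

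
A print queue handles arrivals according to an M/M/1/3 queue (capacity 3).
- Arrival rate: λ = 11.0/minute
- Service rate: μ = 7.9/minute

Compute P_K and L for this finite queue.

ρ = λ/μ = 11.0/7.9 = 1.3924
P₀ = (1-ρ)/(1-ρ^(K+1)) = (1-1.3924)/(1-1.3924^4) = -0.3924/-2.7589 = 0.1422
P_K = P₀×ρ^K = 0.14223 × 1.3924^3 = 0.14223 × 2.6996 = 0.3840
Blocking probability P_3 = 0.3840 (38.40%)
L = ρ[1 - (K+1)ρ^K + Kρ^(K+1)] / [(1-ρ)(1-ρ^(K+1))]
L = 1.3924 × (1 - 4×2.69955 + 3×3.75886) / ((1 - 1.3924) × (1 - 3.75886)) = 1.9015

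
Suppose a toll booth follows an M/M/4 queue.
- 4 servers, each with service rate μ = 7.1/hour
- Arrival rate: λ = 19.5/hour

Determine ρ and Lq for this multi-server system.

Traffic intensity: ρ = λ/(cμ) = 19.5/(4×7.1) = 0.6866
Since ρ = 0.6866 < 1, system is stable.
Offered load a = λ/μ = cρ = 19.5/7.1 = 2.7465
P₀ = [ Σₙ₌₀^3 aⁿ/n! + a^4/(4!(1-ρ)) ]⁻¹
Σ = a^0/0! + a^1/1! + a^2/2! + a^3/3! = 1.0000 + 2.7465 + 3.7716 + 3.4528 = 10.9709
a^4/(4!(1-ρ)) = 56.8991/(24 × 0.31338) = 7.5652
P₀ = 1/(10.9709 + 7.5652) = 0.05395
Lq = P₀·a^4·ρ / (4!(1-ρ)²) = 0.05395 × 56.8991 × 0.6866 / (24 × 0.09821) = 0.8942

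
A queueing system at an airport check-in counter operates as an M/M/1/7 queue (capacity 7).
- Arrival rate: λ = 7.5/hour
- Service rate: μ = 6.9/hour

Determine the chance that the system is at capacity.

ρ = λ/μ = 7.5/6.9 = 1.08696
P₀ = (1-ρ)/(1-ρ^(K+1)) = (1-1.08696)/(1-1.08696^8) = -0.08696/-0.9485 = 0.09168
P_K = P₀×ρ^K = 0.09168 × 1.08696^7 = 0.09168 × 1.7926 = 0.1643
Blocking probability = 16.43%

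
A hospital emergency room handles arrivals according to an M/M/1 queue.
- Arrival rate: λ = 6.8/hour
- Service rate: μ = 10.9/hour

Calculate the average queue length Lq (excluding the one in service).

ρ = λ/μ = 6.8/10.9 = 0.6239
For M/M/1: Lq = λ²/(μ(μ-λ))
Lq = 46.24/(10.9 × 4.10)
Lq = 1.0347 patients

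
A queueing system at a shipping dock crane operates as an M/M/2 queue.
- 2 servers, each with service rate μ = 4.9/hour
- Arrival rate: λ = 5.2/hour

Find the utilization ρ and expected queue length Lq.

Traffic intensity: ρ = λ/(cμ) = 5.2/(2×4.9) = 0.5306
Since ρ = 0.5306 < 1, system is stable.
Offered load a = λ/μ = cρ = 5.2/4.9 = 1.0612
P₀ = [ Σₙ₌₀^1 aⁿ/n! + a^2/(2!(1-ρ)) ]⁻¹
Σ = a^0/0! + a^1/1! = 1.0000 + 1.0612 = 2.0612
a^2/(2!(1-ρ)) = 1.1262/(2 × 0.4694) = 1.1996
P₀ = 1/(2.0612 + 1.1996) = 0.3067
Lq = P₀·a^2·ρ / (2!(1-ρ)²) = 0.30667 × 1.1262 × 0.53061 / (2 × 0.22032) = 0.4159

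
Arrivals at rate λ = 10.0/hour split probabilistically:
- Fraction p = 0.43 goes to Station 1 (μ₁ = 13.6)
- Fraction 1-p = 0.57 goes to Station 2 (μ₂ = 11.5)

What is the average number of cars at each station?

Effective rates: λ₁ = 10.0×0.43 = 4.3, λ₂ = 10.0×0.57 = 5.7
Station 1: ρ₁ = 4.3/13.6 = 0.3162, L₁ = ρ₁/(1-ρ₁) = 0.3162/(1-0.3162) = 0.4624
Station 2: ρ₂ = 5.7/11.5 = 0.49565, L₂ = ρ₂/(1-ρ₂) = 0.49565/(1-0.49565) = 0.9828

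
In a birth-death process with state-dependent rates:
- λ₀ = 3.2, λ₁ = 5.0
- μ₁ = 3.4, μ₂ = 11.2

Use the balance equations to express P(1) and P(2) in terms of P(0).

Balance equations:
State 0: λ₀P₀ = μ₁P₁ → P₁ = (λ₀/μ₁)P₀ = (3.2/3.4)P₀ = 0.9412P₀
State 1: P₂ = (λ₀λ₁)/(μ₁μ₂)P₀ = (3.2×5.0)/(3.4×11.2)P₀ = 0.4202P₀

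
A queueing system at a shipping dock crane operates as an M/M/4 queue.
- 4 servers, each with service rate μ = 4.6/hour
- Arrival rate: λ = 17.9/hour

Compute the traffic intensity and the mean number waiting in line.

Traffic intensity: ρ = λ/(cμ) = 17.9/(4×4.6) = 0.9728
Since ρ = 0.9728 < 1, system is stable.
Offered load a = λ/μ = cρ = 17.9/4.6 = 3.8913
P₀ = [ Σₙ₌₀^3 aⁿ/n! + a^4/(4!(1-ρ)) ]⁻¹
Σ = a^0/0! + a^1/1! + a^2/2! + a^3/3! = 1.0000 + 3.8913 + 7.5711 + 9.8205 = 22.2829
a^4/(4!(1-ρ)) = 229.2877/(24 × 0.02717391) = 351.5745
P₀ = 1/(22.2829 + 351.5745) = 0.002675
Lq = P₀·a^4·ρ / (4!(1-ρ)²) = 0.0026748 × 229.2877 × 0.97283 / (24 × 0.00073842) = 33.6662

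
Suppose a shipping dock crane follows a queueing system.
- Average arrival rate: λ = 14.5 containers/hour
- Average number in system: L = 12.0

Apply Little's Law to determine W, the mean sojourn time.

Little's Law: L = λW, so W = L/λ
W = 12.0/14.5 = 0.8276 hours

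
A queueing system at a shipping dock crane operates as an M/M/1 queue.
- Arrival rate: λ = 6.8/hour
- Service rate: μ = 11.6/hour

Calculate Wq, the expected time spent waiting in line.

First, compute utilization: ρ = λ/μ = 6.8/11.6 = 0.5862
For M/M/1: Wq = λ/(μ(μ-λ))
Wq = 6.8/(11.6 × (11.6-6.8))
Wq = 6.8/(11.6 × 4.80)
Wq = 0.1221 hours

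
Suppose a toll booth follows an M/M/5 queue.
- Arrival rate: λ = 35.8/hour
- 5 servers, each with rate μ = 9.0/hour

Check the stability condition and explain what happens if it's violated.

Stability requires ρ = λ/(cμ) < 1
ρ = 35.8/(5 × 9.0) = 35.8/45.00 = 0.7956
Since 0.7956 < 1, the system is STABLE.
The servers are busy 79.56% of the time.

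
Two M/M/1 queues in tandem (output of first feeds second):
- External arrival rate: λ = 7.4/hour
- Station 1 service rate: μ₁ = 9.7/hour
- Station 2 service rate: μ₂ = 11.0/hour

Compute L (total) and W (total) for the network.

By Jackson's theorem, each station behaves as independent M/M/1.
Station 1: ρ₁ = 7.4/9.7 = 0.7629, L₁ = ρ₁/(1-ρ₁) = λ/(μ₁-λ) = 7.4/2.30 = 3.21739
Station 2: ρ₂ = 7.4/11.0 = 0.6727, L₂ = ρ₂/(1-ρ₂) = λ/(μ₂-λ) = 7.4/3.60 = 2.05556
Total: L = L₁ + L₂ = 3.21739 + 2.05556 = 5.2729
W = L/λ = 5.2729/7.4 = 0.7126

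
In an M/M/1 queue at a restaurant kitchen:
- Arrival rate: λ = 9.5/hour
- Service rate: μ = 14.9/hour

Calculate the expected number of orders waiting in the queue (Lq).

ρ = λ/μ = 9.5/14.9 = 0.6376
For M/M/1: Lq = λ²/(μ(μ-λ))
Lq = 90.25/(14.9 × 5.40)
Lq = 1.1217 orders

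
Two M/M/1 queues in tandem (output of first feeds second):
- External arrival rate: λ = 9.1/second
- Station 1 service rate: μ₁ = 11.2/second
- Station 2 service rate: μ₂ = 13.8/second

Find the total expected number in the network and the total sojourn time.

By Jackson's theorem, each station behaves as independent M/M/1.
Station 1: ρ₁ = 9.1/11.2 = 0.8125, L₁ = ρ₁/(1-ρ₁) = λ/(μ₁-λ) = 9.1/2.10 = 4.3333
Station 2: ρ₂ = 9.1/13.8 = 0.6594, L₂ = ρ₂/(1-ρ₂) = λ/(μ₂-λ) = 9.1/4.70 = 1.9362
Total: L = L₁ + L₂ = 4.3333 + 1.9362 = 6.2695
W = L/λ = 6.2695/9.1 = 0.6890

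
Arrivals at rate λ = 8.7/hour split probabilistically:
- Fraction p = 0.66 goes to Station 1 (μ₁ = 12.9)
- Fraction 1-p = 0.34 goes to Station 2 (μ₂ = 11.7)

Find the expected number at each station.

Effective rates: λ₁ = 8.7×0.66 = 5.742, λ₂ = 8.7×0.34 = 2.958
Station 1: ρ₁ = 5.742/12.9 = 0.44512, L₁ = ρ₁/(1-ρ₁) = 0.44512/(1-0.44512) = 0.8022
Station 2: ρ₂ = 2.958/11.7 = 0.25282, L₂ = ρ₂/(1-ρ₂) = 0.25282/(1-0.25282) = 0.3384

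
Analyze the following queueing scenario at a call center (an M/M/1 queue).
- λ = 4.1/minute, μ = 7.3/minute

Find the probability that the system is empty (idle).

ρ = λ/μ = 4.1/7.3 = 0.5616
P(0) = 1 - ρ = 1 - 0.5616 = 0.4384
The server is idle 43.84% of the time.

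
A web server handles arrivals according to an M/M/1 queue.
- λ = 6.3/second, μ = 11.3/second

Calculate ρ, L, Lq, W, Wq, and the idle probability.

Step 1: ρ = λ/μ = 6.3/11.3 = 0.5575
Step 2: L = λ/(μ-λ) = 6.3/5.00 = 1.2600
Step 3: Lq = λ²/(μ(μ-λ)) = 39.69/(11.3×5.00) = 0.7025
Step 4: W = 1/(μ-λ) = 1/5.00 = 0.2000
Step 5: Wq = λ/(μ(μ-λ)) = 6.3/(11.3×5.00) = 0.1115
Step 6: P(0) = 1-ρ = 0.4425
Verify: L = λW = 6.3×0.2000 = 1.2600 ✔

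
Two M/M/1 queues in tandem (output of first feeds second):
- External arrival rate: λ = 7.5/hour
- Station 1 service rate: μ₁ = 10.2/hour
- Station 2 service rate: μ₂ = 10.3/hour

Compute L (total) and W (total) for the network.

By Jackson's theorem, each station behaves as independent M/M/1.
Station 1: ρ₁ = 7.5/10.2 = 0.7353, L₁ = ρ₁/(1-ρ₁) = λ/(μ₁-λ) = 7.5/2.70 = 2.777778
Station 2: ρ₂ = 7.5/10.3 = 0.7282, L₂ = ρ₂/(1-ρ₂) = λ/(μ₂-λ) = 7.5/2.80 = 2.678571
Total: L = L₁ + L₂ = 2.777778 + 2.678571 = 5.4563
W = L/λ = 5.4563/7.5 = 0.7275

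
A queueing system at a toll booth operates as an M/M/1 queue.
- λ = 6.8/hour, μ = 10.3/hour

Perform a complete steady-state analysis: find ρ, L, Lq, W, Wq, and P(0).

Step 1: ρ = λ/μ = 6.8/10.3 = 0.6602
Step 2: L = λ/(μ-λ) = 6.8/3.50 = 1.9429
Step 3: Lq = λ²/(μ(μ-λ)) = 46.24/(10.3×3.50) = 1.2827
Step 4: W = 1/(μ-λ) = 1/3.50 = 0.285714
Step 5: Wq = λ/(μ(μ-λ)) = 6.8/(10.3×3.50) = 0.1886
Step 6: P(0) = 1-ρ = 0.3398
Verify: L = λW = 6.8×0.285714 = 1.9429 ✔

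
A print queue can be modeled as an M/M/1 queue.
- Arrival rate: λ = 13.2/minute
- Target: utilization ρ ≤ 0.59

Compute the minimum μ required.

ρ = λ/μ, so μ = λ/ρ
μ ≥ 13.2/0.59 = 22.3729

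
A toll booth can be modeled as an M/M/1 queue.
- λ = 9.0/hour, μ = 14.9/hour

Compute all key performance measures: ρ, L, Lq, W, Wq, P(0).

Step 1: ρ = λ/μ = 9.0/14.9 = 0.6040
Step 2: L = λ/(μ-λ) = 9.0/5.90 = 1.5254
Step 3: Lq = λ²/(μ(μ-λ)) = 81.00/(14.9×5.90) = 0.9214
Step 4: W = 1/(μ-λ) = 1/5.90 = 0.16949
Step 5: Wq = λ/(μ(μ-λ)) = 9.0/(14.9×5.90) = 0.1024
Step 6: P(0) = 1-ρ = 0.3960
Verify: L = λW = 9.0×0.16949 = 1.5254 ✔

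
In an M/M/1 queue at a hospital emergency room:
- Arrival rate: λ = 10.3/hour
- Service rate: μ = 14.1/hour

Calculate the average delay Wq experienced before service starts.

First, compute utilization: ρ = λ/μ = 10.3/14.1 = 0.7305
For M/M/1: Wq = λ/(μ(μ-λ))
Wq = 10.3/(14.1 × (14.1-10.3))
Wq = 10.3/(14.1 × 3.80)
Wq = 0.1922 hours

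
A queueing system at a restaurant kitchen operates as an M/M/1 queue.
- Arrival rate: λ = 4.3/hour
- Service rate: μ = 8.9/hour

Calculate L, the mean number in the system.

ρ = λ/μ = 4.3/8.9 = 0.4831
For M/M/1: L = λ/(μ-λ)
L = 4.3/(8.9-4.3) = 4.3/4.60
L = 0.9348 orders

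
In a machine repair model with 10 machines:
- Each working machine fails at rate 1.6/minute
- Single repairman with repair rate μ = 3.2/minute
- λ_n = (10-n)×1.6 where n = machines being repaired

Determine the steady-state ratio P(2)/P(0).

P(2)/P(0) = ∏_{i=0}^{2-1} λ_i/μ_{i+1}
= (10-0)×1.6/3.2 × (10-1)×1.6/3.2
= 22.5000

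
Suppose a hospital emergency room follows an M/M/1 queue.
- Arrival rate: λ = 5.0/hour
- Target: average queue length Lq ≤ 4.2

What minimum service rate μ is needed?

For M/M/1: Lq = λ²/(μ(μ-λ))
Need Lq ≤ 4.2, i.e. μ(μ-λ) ≥ λ²/4.2
μ² - 5.0μ - 25.00/4.2 ≥ 0  →  μ² - 5.0μ - 5.95238 ≥ 0
Quadratic formula (positive root): μ = [λ + √(λ² + 4×5.95238)]/2
Discriminant: 25.00 + 4×5.95238 = 48.8095, √48.8095 = 6.9864
μ ≥ (5.0 + 6.9864)/2 = 5.9932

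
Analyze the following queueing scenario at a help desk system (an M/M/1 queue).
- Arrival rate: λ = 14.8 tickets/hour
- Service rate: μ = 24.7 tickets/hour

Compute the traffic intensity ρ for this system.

Server utilization: ρ = λ/μ
ρ = 14.8/24.7 = 0.5992
The server is busy 59.92% of the time.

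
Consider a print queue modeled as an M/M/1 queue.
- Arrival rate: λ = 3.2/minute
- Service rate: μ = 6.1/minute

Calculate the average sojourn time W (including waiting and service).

First, compute utilization: ρ = λ/μ = 3.2/6.1 = 0.5246
For M/M/1: W = 1/(μ-λ)
W = 1/(6.1-3.2) = 1/2.90
W = 0.3448 minutes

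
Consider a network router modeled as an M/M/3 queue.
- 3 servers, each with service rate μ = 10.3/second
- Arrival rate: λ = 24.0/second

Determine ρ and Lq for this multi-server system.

Traffic intensity: ρ = λ/(cμ) = 24.0/(3×10.3) = 0.7767
Since ρ = 0.7767 < 1, system is stable.
Offered load a = λ/μ = cρ = 24.0/10.3 = 2.3301
P₀ = [ Σₙ₌₀^2 aⁿ/n! + a^3/(3!(1-ρ)) ]⁻¹
Σ = a^0/0! + a^1/1! + a^2/2! = 1.0000 + 2.3301 + 2.7147 = 6.0448
a^3/(3!(1-ρ)) = 12.6509/(6 × 0.2233) = 9.4424
P₀ = 1/(6.0448 + 9.4424) = 0.06457
Lq = P₀·a^3·ρ / (3!(1-ρ)²) = 0.064570 × 12.6509 × 0.77670 / (6 × 0.049863) = 2.1207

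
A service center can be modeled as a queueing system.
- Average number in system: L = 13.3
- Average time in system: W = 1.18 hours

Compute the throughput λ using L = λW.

Little's Law: L = λW, so λ = L/W
λ = 13.3/1.18 = 11.2712 customers/hour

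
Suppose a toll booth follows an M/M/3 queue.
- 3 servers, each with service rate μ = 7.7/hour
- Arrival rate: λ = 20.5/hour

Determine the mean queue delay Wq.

Traffic intensity: ρ = λ/(cμ) = 20.5/(3×7.7) = 0.8874
Since ρ = 0.8874 < 1, system is stable.
Offered load a = λ/μ = cρ = 20.5/7.7 = 2.6623
P₀ = [ Σₙ₌₀^2 aⁿ/n! + a^3/(3!(1-ρ)) ]⁻¹
Σ = a^0/0! + a^1/1! + a^2/2! = 1.00000 + 2.66234 + 3.54402 = 7.2064
a^3/(3!(1-ρ)) = 18.87076/(6 × 0.1125541) = 27.9432
P₀ = 1/(7.2064 + 27.9432) = 0.02845
Lq = P₀·a^3·ρ / (3!(1-ρ)²) = 0.0284498 × 18.8708 × 0.887446 / (6 × 0.0126684) = 6.2681
Wq = Lq/λ = 6.2681/20.5 = 0.3058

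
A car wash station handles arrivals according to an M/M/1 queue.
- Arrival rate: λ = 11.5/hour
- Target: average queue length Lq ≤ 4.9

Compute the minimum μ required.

For M/M/1: Lq = λ²/(μ(μ-λ))
Need Lq ≤ 4.9, i.e. μ(μ-λ) ≥ λ²/4.9
μ² - 11.5μ - 132.25/4.9 ≥ 0  →  μ² - 11.5μ - 26.9898 ≥ 0
Quadratic formula (positive root): μ = [λ + √(λ² + 4×26.9898)]/2
Discriminant: 132.25 + 4×26.9898 = 240.2092, √240.2092 = 15.4987
μ ≥ (11.5 + 15.4987)/2 = 13.4993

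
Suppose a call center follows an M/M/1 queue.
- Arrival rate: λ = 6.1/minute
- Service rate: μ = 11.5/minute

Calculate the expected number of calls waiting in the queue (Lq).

ρ = λ/μ = 6.1/11.5 = 0.5304
For M/M/1: Lq = λ²/(μ(μ-λ))
Lq = 37.21/(11.5 × 5.40)
Lq = 0.5992 calls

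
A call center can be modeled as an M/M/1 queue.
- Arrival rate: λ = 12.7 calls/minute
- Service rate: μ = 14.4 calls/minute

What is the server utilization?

Server utilization: ρ = λ/μ
ρ = 12.7/14.4 = 0.8819
The server is busy 88.19% of the time.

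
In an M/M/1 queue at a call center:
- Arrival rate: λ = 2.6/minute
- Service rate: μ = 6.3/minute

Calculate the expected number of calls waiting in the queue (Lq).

ρ = λ/μ = 2.6/6.3 = 0.4127
For M/M/1: Lq = λ²/(μ(μ-λ))
Lq = 6.76/(6.3 × 3.70)
Lq = 0.2900 calls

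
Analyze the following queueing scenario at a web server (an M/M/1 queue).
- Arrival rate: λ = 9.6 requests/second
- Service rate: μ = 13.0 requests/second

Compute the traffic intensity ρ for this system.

Server utilization: ρ = λ/μ
ρ = 9.6/13.0 = 0.7385
The server is busy 73.85% of the time.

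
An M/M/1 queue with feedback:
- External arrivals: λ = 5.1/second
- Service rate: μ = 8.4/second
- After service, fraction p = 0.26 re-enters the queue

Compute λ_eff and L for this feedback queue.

Effective arrival rate: λ_eff = λ/(1-p) = 5.1/(1-0.26) = 5.1/0.74 = 6.89189
ρ = λ_eff/μ = 6.89189/8.4 = 0.820463
L = ρ/(1-ρ) = 0.820463/(1-0.820463) = 4.5699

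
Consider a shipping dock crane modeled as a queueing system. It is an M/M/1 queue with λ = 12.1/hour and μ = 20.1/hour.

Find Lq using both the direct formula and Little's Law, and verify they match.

Method 1 (direct): Lq = λ²/(μ(μ-λ)) = 146.41/(20.1 × 8.00) = 0.9105

Method 2 (Little's Law):
W = 1/(μ-λ) = 1/8.00 = 0.1250
Wq = W - 1/μ = 0.1250 - 0.04975 = 0.07525
Lq = λWq = 12.1 × 0.07525 = 0.9105 ✔ (matches Method 1)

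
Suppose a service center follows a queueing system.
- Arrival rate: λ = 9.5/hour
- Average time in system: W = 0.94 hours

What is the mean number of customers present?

Little's Law: L = λW
L = 9.5 × 0.94 = 8.9300 customers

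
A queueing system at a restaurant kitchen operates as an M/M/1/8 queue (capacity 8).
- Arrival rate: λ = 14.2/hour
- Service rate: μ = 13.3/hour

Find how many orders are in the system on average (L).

ρ = λ/μ = 14.2/13.3 = 1.06767
P₀ = (1-ρ)/(1-ρ^(K+1)) = (1-1.06767)/(1-1.06767^9) = -0.06767/-0.8027 = 0.08430
P_K = P₀×ρ^K = 0.08430 × 1.06767^8 = 0.08430 × 1.6885 = 0.1423
L = ρ[1 - (K+1)ρ^K + Kρ^(K+1)] / [(1-ρ)(1-ρ^(K+1))]
L = 1.06767 × (1 - 9×1.6884815 + 8×1.8027411) / ((1 - 1.06767) × (1 - 1.8027411)) = 4.4340 orders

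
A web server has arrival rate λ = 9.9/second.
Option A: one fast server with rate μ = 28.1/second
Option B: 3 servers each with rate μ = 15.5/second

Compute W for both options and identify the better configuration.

Option A: single server μ = 28.1 (M/M/1)
  ρ_A = 9.9/28.1 = 0.3523
  W_A = 1/(μ-λ) = 1/(28.1-9.9) = 1/18.20 = 0.05495

Option B: 3 servers μ = 15.5 (M/M/3)
  ρ_B = λ/(cμ) = 9.9/(3×15.5) = 0.2129
  Offered load a = λ/μ = cρ = 9.9/15.5 = 0.6387
  P₀ = [ Σₙ₌₀^2 aⁿ/n! + a^3/(3!(1-ρ)) ]⁻¹
  Σ = a^0/0! + a^1/1! + a^2/2! = 1.0000 + 0.6387 + 0.2040 = 1.8427
  a^3/(3!(1-ρ)) = 0.26056/(6 × 0.78710) = 0.05517
  P₀ = 1/(1.8427 + 0.05517) = 0.5269
  Lq = P₀·a^3·ρ / (3!(1-ρ)²) = 0.526910 × 0.260562 × 0.212903 / (6 × 0.619521) = 0.007864
  Wq_B = Lq/λ = 0.007864/9.9 = 0.0007943
  W_B = Wq_B + 1/μ = 0.0007943 + 0.06452 = 0.06531

Since W_A = 0.05495 < W_B = 0.06531, Option A (single fast server) has the shorter time in system.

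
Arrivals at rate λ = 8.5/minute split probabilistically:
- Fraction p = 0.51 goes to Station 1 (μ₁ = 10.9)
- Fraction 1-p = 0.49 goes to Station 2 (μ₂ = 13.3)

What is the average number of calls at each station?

Effective rates: λ₁ = 8.5×0.51 = 4.335, λ₂ = 8.5×0.49 = 4.165
Station 1: ρ₁ = 4.335/10.9 = 0.3977, L₁ = ρ₁/(1-ρ₁) = 0.3977/(1-0.3977) = 0.6603
Station 2: ρ₂ = 4.165/13.3 = 0.31316, L₂ = ρ₂/(1-ρ₂) = 0.31316/(1-0.31316) = 0.4559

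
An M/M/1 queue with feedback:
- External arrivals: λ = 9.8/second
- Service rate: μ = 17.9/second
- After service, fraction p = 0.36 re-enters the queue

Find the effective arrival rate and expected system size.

Effective arrival rate: λ_eff = λ/(1-p) = 9.8/(1-0.36) = 9.8/0.64 = 15.3125
ρ = λ_eff/μ = 15.3125/17.9 = 0.855447
L = ρ/(1-ρ) = 0.855447/(1-0.855447) = 5.9179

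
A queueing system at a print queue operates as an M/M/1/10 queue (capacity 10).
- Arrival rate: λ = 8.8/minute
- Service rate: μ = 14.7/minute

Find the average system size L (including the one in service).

ρ = λ/μ = 8.8/14.7 = 0.59864
P₀ = (1-ρ)/(1-ρ^(K+1)) = (1-0.59864)/(1-0.59864^11) = 0.4014/0.9965 = 0.4028
P_K = P₀×ρ^K = 0.4028 × 0.59864^10 = 0.4028 × 0.005911 = 0.002381
L = ρ[1 - (K+1)ρ^K + Kρ^(K+1)] / [(1-ρ)(1-ρ^(K+1))]
L = 0.59864 × (1 - 11×0.005911 + 10×0.003539) / ((1 - 0.59864) × (1 - 0.003539)) = 1.4525 jobs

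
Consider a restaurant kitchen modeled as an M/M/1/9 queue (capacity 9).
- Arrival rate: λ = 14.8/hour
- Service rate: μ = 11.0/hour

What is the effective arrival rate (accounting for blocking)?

ρ = λ/μ = 14.8/11.0 = 1.34545
P₀ = (1-ρ)/(1-ρ^(K+1)) = (1-1.34545)/(1-1.34545^10) = -0.34545/-18.4391 = 0.01873
P_K = P₀×ρ^K = 0.018735 × 1.34545^9 = 0.018735 × 14.4480 = 0.2707
λ_eff = λ(1-P_K) = 14.8 × (1 - 0.27068) = 14.8 × 0.72932 = 10.7939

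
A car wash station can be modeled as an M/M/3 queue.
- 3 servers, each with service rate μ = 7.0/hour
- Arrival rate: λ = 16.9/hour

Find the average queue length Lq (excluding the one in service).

Traffic intensity: ρ = λ/(cμ) = 16.9/(3×7.0) = 0.8048
Since ρ = 0.8048 < 1, system is stable.
Offered load a = λ/μ = cρ = 16.9/7.0 = 2.4143
P₀ = [ Σₙ₌₀^2 aⁿ/n! + a^3/(3!(1-ρ)) ]⁻¹
Σ = a^0/0! + a^1/1! + a^2/2! = 1.0000 + 2.4143 + 2.9144 = 6.3287
a^3/(3!(1-ρ)) = 14.07233/(6 × 0.1952381) = 12.0130
P₀ = 1/(6.3287 + 12.0130) = 0.05452
Lq = P₀·a^3·ρ / (3!(1-ρ)²) = 0.054521 × 14.0723 × 0.80476 / (6 × 0.038118) = 2.6997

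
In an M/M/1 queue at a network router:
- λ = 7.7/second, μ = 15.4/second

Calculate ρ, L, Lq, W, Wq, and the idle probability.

Step 1: ρ = λ/μ = 7.7/15.4 = 0.5000
Step 2: L = λ/(μ-λ) = 7.7/7.70 = 1.0000
Step 3: Lq = λ²/(μ(μ-λ)) = 59.29/(15.4×7.70) = 0.5000
Step 4: W = 1/(μ-λ) = 1/7.70 = 0.12987
Step 5: Wq = λ/(μ(μ-λ)) = 7.7/(15.4×7.70) = 0.06494
Step 6: P(0) = 1-ρ = 0.5000
Verify: L = λW = 7.7×0.12987 = 1.0000 ✔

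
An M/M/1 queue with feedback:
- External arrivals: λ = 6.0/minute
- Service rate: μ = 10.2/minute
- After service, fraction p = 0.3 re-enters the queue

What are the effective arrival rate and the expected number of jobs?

Effective arrival rate: λ_eff = λ/(1-p) = 6.0/(1-0.3) = 6.0/0.70 = 8.57143
ρ = λ_eff/μ = 8.57143/10.2 = 0.840336
L = ρ/(1-ρ) = 0.840336/(1-0.840336) = 5.2632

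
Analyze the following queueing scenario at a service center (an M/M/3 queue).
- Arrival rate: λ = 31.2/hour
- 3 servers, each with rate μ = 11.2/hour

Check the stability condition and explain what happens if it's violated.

Stability requires ρ = λ/(cμ) < 1
ρ = 31.2/(3 × 11.2) = 31.2/33.60 = 0.9286
Since 0.9286 < 1, the system is STABLE.
The servers are busy 92.86% of the time.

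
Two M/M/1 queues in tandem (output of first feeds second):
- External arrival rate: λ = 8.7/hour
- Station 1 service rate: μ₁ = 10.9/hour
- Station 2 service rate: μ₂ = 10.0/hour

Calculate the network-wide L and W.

By Jackson's theorem, each station behaves as independent M/M/1.
Station 1: ρ₁ = 8.7/10.9 = 0.7982, L₁ = ρ₁/(1-ρ₁) = λ/(μ₁-λ) = 8.7/2.20 = 3.95455
Station 2: ρ₂ = 8.7/10.0 = 0.8700, L₂ = ρ₂/(1-ρ₂) = λ/(μ₂-λ) = 8.7/1.30 = 6.69231
Total: L = L₁ + L₂ = 3.95455 + 6.69231 = 10.6469
W = L/λ = 10.6469/8.7 = 1.2238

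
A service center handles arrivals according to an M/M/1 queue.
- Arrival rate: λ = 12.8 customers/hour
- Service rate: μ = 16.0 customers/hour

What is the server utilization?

Server utilization: ρ = λ/μ
ρ = 12.8/16.0 = 0.8000
The server is busy 80.00% of the time.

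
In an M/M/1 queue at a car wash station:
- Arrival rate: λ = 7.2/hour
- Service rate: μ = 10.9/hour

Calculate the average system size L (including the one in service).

ρ = λ/μ = 7.2/10.9 = 0.6606
For M/M/1: L = λ/(μ-λ)
L = 7.2/(10.9-7.2) = 7.2/3.70
L = 1.9459 cars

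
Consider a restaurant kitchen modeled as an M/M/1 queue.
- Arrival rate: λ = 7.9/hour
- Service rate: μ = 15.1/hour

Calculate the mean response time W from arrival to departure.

First, compute utilization: ρ = λ/μ = 7.9/15.1 = 0.5232
For M/M/1: W = 1/(μ-λ)
W = 1/(15.1-7.9) = 1/7.20
W = 0.1389 hours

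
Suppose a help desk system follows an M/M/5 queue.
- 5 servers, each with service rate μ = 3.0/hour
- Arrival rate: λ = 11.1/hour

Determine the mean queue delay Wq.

Traffic intensity: ρ = λ/(cμ) = 11.1/(5×3.0) = 0.7400
Since ρ = 0.7400 < 1, system is stable.
Offered load a = λ/μ = cρ = 11.1/3.0 = 3.7000
P₀ = [ Σₙ₌₀^4 aⁿ/n! + a^5/(5!(1-ρ)) ]⁻¹
Σ = a^0/0! + a^1/1! + a^2/2! + a^3/3! + a^4/4! = 1.0000 + 3.7000 + 6.8450 + 8.4422 + 7.8090 = 27.7962
a^5/(5!(1-ρ)) = 693.4396/(120 × 0.2600) = 22.2256
P₀ = 1/(27.7962 + 22.2256) = 0.01999
Lq = P₀·a^5·ρ / (5!(1-ρ)²) = 0.019991 × 693.4396 × 0.74000 / (120 × 0.067600) = 1.2646
Wq = Lq/λ = 1.2646/11.1 = 0.1139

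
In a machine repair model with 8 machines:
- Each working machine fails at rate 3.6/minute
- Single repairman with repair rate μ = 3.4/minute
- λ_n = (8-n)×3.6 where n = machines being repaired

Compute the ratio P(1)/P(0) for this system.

P(1)/P(0) = ∏_{i=0}^{1-1} λ_i/μ_{i+1}
= (8-0)×3.6/3.4
= 8.4706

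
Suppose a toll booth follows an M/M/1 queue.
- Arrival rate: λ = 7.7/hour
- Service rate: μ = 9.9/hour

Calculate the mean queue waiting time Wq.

First, compute utilization: ρ = λ/μ = 7.7/9.9 = 0.7778
For M/M/1: Wq = λ/(μ(μ-λ))
Wq = 7.7/(9.9 × (9.9-7.7))
Wq = 7.7/(9.9 × 2.20)
Wq = 0.3535 hours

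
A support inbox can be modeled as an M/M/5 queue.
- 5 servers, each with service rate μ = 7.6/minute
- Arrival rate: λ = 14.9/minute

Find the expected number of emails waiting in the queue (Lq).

Traffic intensity: ρ = λ/(cμ) = 14.9/(5×7.6) = 0.3921
Since ρ = 0.3921 < 1, system is stable.
Offered load a = λ/μ = cρ = 14.9/7.6 = 1.9605
P₀ = [ Σₙ₌₀^4 aⁿ/n! + a^5/(5!(1-ρ)) ]⁻¹
Σ = a^0/0! + a^1/1! + a^2/2! + a^3/3! + a^4/4! = 1.00000 + 1.96053 + 1.92183 + 1.25593 + 0.615573 = 6.7539
a^5/(5!(1-ρ)) = 28.9643/(120 × 0.6079) = 0.3971
P₀ = 1/(6.7539 + 0.3971) = 0.1398
Lq = P₀·a^5·ρ / (5!(1-ρ)²) = 0.139842 × 28.9643 × 0.392105 / (120 × 0.369536) = 0.03582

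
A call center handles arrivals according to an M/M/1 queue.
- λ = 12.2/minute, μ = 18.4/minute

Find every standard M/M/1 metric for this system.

Step 1: ρ = λ/μ = 12.2/18.4 = 0.6630
Step 2: L = λ/(μ-λ) = 12.2/6.20 = 1.9677
Step 3: Lq = λ²/(μ(μ-λ)) = 148.84/(18.4×6.20) = 1.3047
Step 4: W = 1/(μ-λ) = 1/6.20 = 0.16129
Step 5: Wq = λ/(μ(μ-λ)) = 12.2/(18.4×6.20) = 0.1069
Step 6: P(0) = 1-ρ = 0.3370
Verify: L = λW = 12.2×0.16129 = 1.9677 ✔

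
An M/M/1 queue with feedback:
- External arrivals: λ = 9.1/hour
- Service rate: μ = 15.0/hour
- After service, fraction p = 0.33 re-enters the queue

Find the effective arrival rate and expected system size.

Effective arrival rate: λ_eff = λ/(1-p) = 9.1/(1-0.33) = 9.1/0.67 = 13.5820896
ρ = λ_eff/μ = 13.5820896/15.0 = 0.9054726
L = ρ/(1-ρ) = 0.9054726/(1-0.9054726) = 9.5789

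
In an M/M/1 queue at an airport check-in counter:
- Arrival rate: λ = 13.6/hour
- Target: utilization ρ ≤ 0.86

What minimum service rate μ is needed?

ρ = λ/μ, so μ = λ/ρ
μ ≥ 13.6/0.86 = 15.8140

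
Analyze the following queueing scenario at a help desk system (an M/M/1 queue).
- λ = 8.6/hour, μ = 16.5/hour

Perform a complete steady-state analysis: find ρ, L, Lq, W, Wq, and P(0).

Step 1: ρ = λ/μ = 8.6/16.5 = 0.5212
Step 2: L = λ/(μ-λ) = 8.6/7.90 = 1.0886
Step 3: Lq = λ²/(μ(μ-λ)) = 73.96/(16.5×7.90) = 0.5674
Step 4: W = 1/(μ-λ) = 1/7.90 = 0.12658
Step 5: Wq = λ/(μ(μ-λ)) = 8.6/(16.5×7.90) = 0.06598
Step 6: P(0) = 1-ρ = 0.4788
Verify: L = λW = 8.6×0.12658 = 1.0886 ✔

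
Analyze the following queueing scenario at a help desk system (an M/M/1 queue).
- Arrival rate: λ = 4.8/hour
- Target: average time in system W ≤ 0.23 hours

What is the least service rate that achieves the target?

For M/M/1: W = 1/(μ-λ)
Need W ≤ 0.23, so 1/(μ-λ) ≤ 0.23
μ - λ ≥ 1/0.23 = 4.3478
μ ≥ 4.8 + 4.3478 = 9.1478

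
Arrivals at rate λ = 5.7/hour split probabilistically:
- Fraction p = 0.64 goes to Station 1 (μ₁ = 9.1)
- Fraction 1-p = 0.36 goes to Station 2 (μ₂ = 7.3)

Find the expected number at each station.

Effective rates: λ₁ = 5.7×0.64 = 3.648, λ₂ = 5.7×0.36 = 2.052
Station 1: ρ₁ = 3.648/9.1 = 0.40088, L₁ = ρ₁/(1-ρ₁) = 0.40088/(1-0.40088) = 0.6691
Station 2: ρ₂ = 2.052/7.3 = 0.2811, L₂ = ρ₂/(1-ρ₂) = 0.2811/(1-0.2811) = 0.3910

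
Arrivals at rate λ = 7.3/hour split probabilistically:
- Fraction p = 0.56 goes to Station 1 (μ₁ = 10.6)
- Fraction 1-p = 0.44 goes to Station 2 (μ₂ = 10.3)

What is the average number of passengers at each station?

Effective rates: λ₁ = 7.3×0.56 = 4.088, λ₂ = 7.3×0.44 = 3.212
Station 1: ρ₁ = 4.088/10.6 = 0.38566, L₁ = ρ₁/(1-ρ₁) = 0.38566/(1-0.38566) = 0.6278
Station 2: ρ₂ = 3.212/10.3 = 0.31184, L₂ = ρ₂/(1-ρ₂) = 0.31184/(1-0.31184) = 0.4532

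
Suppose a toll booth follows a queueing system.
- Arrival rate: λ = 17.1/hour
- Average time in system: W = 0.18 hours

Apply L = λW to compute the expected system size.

Little's Law: L = λW
L = 17.1 × 0.18 = 3.0780 vehicles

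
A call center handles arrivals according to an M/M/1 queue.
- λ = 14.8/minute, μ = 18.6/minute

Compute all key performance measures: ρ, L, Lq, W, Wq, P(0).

Step 1: ρ = λ/μ = 14.8/18.6 = 0.7957
Step 2: L = λ/(μ-λ) = 14.8/3.80 = 3.8947
Step 3: Lq = λ²/(μ(μ-λ)) = 219.04/(18.6×3.80) = 3.0990
Step 4: W = 1/(μ-λ) = 1/3.80 = 0.263158
Step 5: Wq = λ/(μ(μ-λ)) = 14.8/(18.6×3.80) = 0.2094
Step 6: P(0) = 1-ρ = 0.2043
Verify: L = λW = 14.8×0.263158 = 3.8947 ✔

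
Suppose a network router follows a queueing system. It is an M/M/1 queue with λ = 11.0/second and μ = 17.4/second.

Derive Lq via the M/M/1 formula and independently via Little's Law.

Method 1 (direct): Lq = λ²/(μ(μ-λ)) = 121.00/(17.4 × 6.40) = 1.0866

Method 2 (Little's Law):
W = 1/(μ-λ) = 1/6.40 = 0.15625
Wq = W - 1/μ = 0.15625 - 0.057471 = 0.09878
Lq = λWq = 11.0 × 0.09878 = 1.0866 ✔ (matches Method 1)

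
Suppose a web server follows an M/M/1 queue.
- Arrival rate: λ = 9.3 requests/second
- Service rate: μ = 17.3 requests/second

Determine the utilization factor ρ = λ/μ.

Server utilization: ρ = λ/μ
ρ = 9.3/17.3 = 0.5376
The server is busy 53.76% of the time.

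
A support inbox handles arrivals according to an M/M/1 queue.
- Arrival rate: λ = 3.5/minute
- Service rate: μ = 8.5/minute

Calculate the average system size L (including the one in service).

ρ = λ/μ = 3.5/8.5 = 0.4118
For M/M/1: L = λ/(μ-λ)
L = 3.5/(8.5-3.5) = 3.5/5.00
L = 0.7000 emails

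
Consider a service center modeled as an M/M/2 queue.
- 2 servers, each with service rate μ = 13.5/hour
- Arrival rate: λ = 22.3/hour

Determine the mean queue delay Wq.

Traffic intensity: ρ = λ/(cμ) = 22.3/(2×13.5) = 0.8259
Since ρ = 0.8259 < 1, system is stable.
Offered load a = λ/μ = cρ = 22.3/13.5 = 1.6519
P₀ = [ Σₙ₌₀^1 aⁿ/n! + a^2/(2!(1-ρ)) ]⁻¹
Σ = a^0/0! + a^1/1! = 1.0000 + 1.6519 = 2.6519
a^2/(2!(1-ρ)) = 2.72861/(2 × 0.174074) = 7.8375
P₀ = 1/(2.6519 + 7.8375) = 0.09533
Lq = P₀·a^2·ρ / (2!(1-ρ)²) = 0.0953347 × 2.72861 × 0.825926 / (2 × 0.0303018) = 3.5452
Wq = Lq/λ = 3.5452/22.3 = 0.1590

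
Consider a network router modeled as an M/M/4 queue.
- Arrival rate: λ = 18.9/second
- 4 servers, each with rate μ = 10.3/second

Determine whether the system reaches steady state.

Stability requires ρ = λ/(cμ) < 1
ρ = 18.9/(4 × 10.3) = 18.9/41.20 = 0.4587
Since 0.4587 < 1, the system is STABLE.
The servers are busy 45.87% of the time.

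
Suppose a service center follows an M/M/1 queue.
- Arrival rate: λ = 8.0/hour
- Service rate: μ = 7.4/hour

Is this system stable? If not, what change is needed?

Stability requires ρ = λ/(cμ) < 1
ρ = 8.0/(1 × 7.4) = 8.0/7.40 = 1.0811
Since 1.0811 ≥ 1, the system is UNSTABLE.
Queue grows without bound. Need μ > λ = 8.0.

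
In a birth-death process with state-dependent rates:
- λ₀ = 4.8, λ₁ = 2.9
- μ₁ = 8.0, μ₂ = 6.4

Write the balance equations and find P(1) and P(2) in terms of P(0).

Balance equations:
State 0: λ₀P₀ = μ₁P₁ → P₁ = (λ₀/μ₁)P₀ = (4.8/8.0)P₀ = 0.6000P₀
State 1: P₂ = (λ₀λ₁)/(μ₁μ₂)P₀ = (4.8×2.9)/(8.0×6.4)P₀ = 0.2719P₀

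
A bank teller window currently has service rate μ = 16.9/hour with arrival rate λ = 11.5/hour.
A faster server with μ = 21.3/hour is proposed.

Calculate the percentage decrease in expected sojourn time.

System 1: ρ₁ = 11.5/16.9 = 0.6805, W₁ = 1/(16.9-11.5) = 0.18519
System 2: ρ₂ = 11.5/21.3 = 0.5399, W₂ = 1/(21.3-11.5) = 0.10204
Improvement: (W₁-W₂)/W₁ = (0.18519-0.10204)/0.18519 = 44.90%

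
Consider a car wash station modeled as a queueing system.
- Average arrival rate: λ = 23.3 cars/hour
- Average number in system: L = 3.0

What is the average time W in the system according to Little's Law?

Little's Law: L = λW, so W = L/λ
W = 3.0/23.3 = 0.1288 hours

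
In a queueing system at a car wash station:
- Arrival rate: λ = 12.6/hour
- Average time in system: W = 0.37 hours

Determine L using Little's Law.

Little's Law: L = λW
L = 12.6 × 0.37 = 4.6620 cars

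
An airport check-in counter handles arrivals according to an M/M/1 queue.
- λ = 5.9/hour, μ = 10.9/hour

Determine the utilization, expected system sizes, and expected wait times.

Step 1: ρ = λ/μ = 5.9/10.9 = 0.5413
Step 2: L = λ/(μ-λ) = 5.9/5.00 = 1.1800
Step 3: Lq = λ²/(μ(μ-λ)) = 34.81/(10.9×5.00) = 0.6387
Step 4: W = 1/(μ-λ) = 1/5.00 = 0.2000
Step 5: Wq = λ/(μ(μ-λ)) = 5.9/(10.9×5.00) = 0.1083
Step 6: P(0) = 1-ρ = 0.4587
Verify: L = λW = 5.9×0.2000 = 1.1800 ✔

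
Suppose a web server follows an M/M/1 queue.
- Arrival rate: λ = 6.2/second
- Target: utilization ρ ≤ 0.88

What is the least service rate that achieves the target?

ρ = λ/μ, so μ = λ/ρ
μ ≥ 6.2/0.88 = 7.0455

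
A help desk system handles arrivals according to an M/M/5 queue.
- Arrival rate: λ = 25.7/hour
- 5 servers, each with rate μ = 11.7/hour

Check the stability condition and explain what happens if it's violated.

Stability requires ρ = λ/(cμ) < 1
ρ = 25.7/(5 × 11.7) = 25.7/58.50 = 0.4393
Since 0.4393 < 1, the system is STABLE.
The servers are busy 43.93% of the time.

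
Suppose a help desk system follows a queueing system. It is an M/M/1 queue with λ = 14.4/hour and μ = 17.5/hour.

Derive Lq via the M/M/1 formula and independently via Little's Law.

Method 1 (direct): Lq = λ²/(μ(μ-λ)) = 207.36/(17.5 × 3.10) = 3.8223

Method 2 (Little's Law):
W = 1/(μ-λ) = 1/3.10 = 0.32258
Wq = W - 1/μ = 0.32258 - 0.057143 = 0.26544
Lq = λWq = 14.4 × 0.26544 = 3.8223 ✔ (matches Method 1)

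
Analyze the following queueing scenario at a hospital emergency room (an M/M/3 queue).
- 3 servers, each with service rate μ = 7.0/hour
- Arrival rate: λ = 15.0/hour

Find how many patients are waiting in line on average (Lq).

Traffic intensity: ρ = λ/(cμ) = 15.0/(3×7.0) = 0.7143
Since ρ = 0.7143 < 1, system is stable.
Offered load a = λ/μ = cρ = 15.0/7.0 = 2.1429
P₀ = [ Σₙ₌₀^2 aⁿ/n! + a^3/(3!(1-ρ)) ]⁻¹
Σ = a^0/0! + a^1/1! + a^2/2! = 1.0000 + 2.1429 + 2.2959 = 5.4388
a^3/(3!(1-ρ)) = 9.83965/(6 × 0.285714) = 5.7398
P₀ = 1/(5.4388 + 5.7398) = 0.08946
Lq = P₀·a^3·ρ / (3!(1-ρ)²) = 0.089457 × 9.8397 × 0.71429 / (6 × 0.081633) = 1.2837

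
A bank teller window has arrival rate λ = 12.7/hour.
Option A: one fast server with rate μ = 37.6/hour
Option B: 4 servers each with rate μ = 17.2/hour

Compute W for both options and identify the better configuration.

Option A: single server μ = 37.6 (M/M/1)
  ρ_A = 12.7/37.6 = 0.3378
  W_A = 1/(μ-λ) = 1/(37.6-12.7) = 1/24.90 = 0.04016

Option B: 4 servers μ = 17.2 (M/M/4)
  ρ_B = λ/(cμ) = 12.7/(4×17.2) = 0.1846
  Offered load a = λ/μ = cρ = 12.7/17.2 = 0.7384
  P₀ = [ Σₙ₌₀^3 aⁿ/n! + a^4/(4!(1-ρ)) ]⁻¹
  Σ = a^0/0! + a^1/1! + a^2/2! + a^3/3! = 1.0000 + 0.7384 + 0.2726 + 0.06709 = 2.0781
  a^4/(4!(1-ρ)) = 0.2972/(24 × 0.8154) = 0.01519
  P₀ = 1/(2.0781 + 0.01519) = 0.4777
  Lq = P₀·a^4·ρ / (4!(1-ρ)²) = 0.47773 × 0.29724 × 0.18459 / (24 × 0.66489) = 0.001643
  Wq_B = Lq/λ = 0.0016426/12.7 = 0.0001293
  W_B = Wq_B + 1/μ = 0.0001293 + 0.05814 = 0.05827

Since W_A = 0.04016 < W_B = 0.05827, Option A (single fast server) has the shorter time in system.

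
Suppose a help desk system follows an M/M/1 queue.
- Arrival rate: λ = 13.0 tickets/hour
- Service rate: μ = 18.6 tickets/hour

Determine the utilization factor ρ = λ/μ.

Server utilization: ρ = λ/μ
ρ = 13.0/18.6 = 0.6989
The server is busy 69.89% of the time.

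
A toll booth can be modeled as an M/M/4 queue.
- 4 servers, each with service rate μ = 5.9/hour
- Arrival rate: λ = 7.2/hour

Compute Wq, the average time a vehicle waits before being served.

Traffic intensity: ρ = λ/(cμ) = 7.2/(4×5.9) = 0.3051
Since ρ = 0.3051 < 1, system is stable.
Offered load a = λ/μ = cρ = 7.2/5.9 = 1.2203
P₀ = [ Σₙ₌₀^3 aⁿ/n! + a^4/(4!(1-ρ)) ]⁻¹
Σ = a^0/0! + a^1/1! + a^2/2! + a^3/3! = 1.0000 + 1.2203 + 0.7446 + 0.3029 = 3.2678
a^4/(4!(1-ρ)) = 2.2178/(24 × 0.6949) = 0.1330
P₀ = 1/(3.2678 + 0.1330) = 0.2940
Lq = P₀·a^4·ρ / (4!(1-ρ)²) = 0.29405 × 2.2178 × 0.30508 / (24 × 0.48291) = 0.01717
Wq = Lq/λ = 0.017167/7.2 = 0.002384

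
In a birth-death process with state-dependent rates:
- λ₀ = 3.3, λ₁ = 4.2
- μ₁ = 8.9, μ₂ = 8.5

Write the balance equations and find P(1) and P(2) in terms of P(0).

Balance equations:
State 0: λ₀P₀ = μ₁P₁ → P₁ = (λ₀/μ₁)P₀ = (3.3/8.9)P₀ = 0.3708P₀
State 1: P₂ = (λ₀λ₁)/(μ₁μ₂)P₀ = (3.3×4.2)/(8.9×8.5)P₀ = 0.1832P₀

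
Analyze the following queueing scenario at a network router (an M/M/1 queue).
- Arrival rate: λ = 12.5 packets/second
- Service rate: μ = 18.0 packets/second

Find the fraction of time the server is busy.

Server utilization: ρ = λ/μ
ρ = 12.5/18.0 = 0.6944
The server is busy 69.44% of the time.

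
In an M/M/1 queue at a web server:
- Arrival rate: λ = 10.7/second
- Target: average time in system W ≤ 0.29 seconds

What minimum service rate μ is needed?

For M/M/1: W = 1/(μ-λ)
Need W ≤ 0.29, so 1/(μ-λ) ≤ 0.29
μ - λ ≥ 1/0.29 = 3.4483
μ ≥ 10.7 + 3.4483 = 14.1483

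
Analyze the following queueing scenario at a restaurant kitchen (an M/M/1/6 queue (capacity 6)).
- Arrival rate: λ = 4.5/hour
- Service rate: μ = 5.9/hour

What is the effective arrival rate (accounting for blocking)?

ρ = λ/μ = 4.5/5.9 = 0.76271
P₀ = (1-ρ)/(1-ρ^(K+1)) = (1-0.76271)/(1-0.76271^7) = 0.2373/0.8499 = 0.2792
P_K = P₀×ρ^K = 0.2792 × 0.76271^6 = 0.2792 × 0.1969 = 0.05497
λ_eff = λ(1-P_K) = 4.5 × (1 - 0.054966) = 4.5 × 0.945034 = 4.2527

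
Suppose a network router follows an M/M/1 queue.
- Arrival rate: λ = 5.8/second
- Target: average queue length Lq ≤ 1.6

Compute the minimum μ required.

For M/M/1: Lq = λ²/(μ(μ-λ))
Need Lq ≤ 1.6, i.e. μ(μ-λ) ≥ λ²/1.6
μ² - 5.8μ - 33.64/1.6 ≥ 0  →  μ² - 5.8μ - 21.0250 ≥ 0
Quadratic formula (positive root): μ = [λ + √(λ² + 4×21.0250)]/2
Discriminant: 33.64 + 4×21.0250 = 117.7400, √117.7400 = 10.8508
μ ≥ (5.8 + 10.8508)/2 = 8.3254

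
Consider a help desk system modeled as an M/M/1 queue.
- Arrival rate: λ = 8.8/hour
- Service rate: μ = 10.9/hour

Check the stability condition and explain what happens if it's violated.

Stability requires ρ = λ/(cμ) < 1
ρ = 8.8/(1 × 10.9) = 8.8/10.90 = 0.8073
Since 0.8073 < 1, the system is STABLE.
The server is busy 80.73% of the time.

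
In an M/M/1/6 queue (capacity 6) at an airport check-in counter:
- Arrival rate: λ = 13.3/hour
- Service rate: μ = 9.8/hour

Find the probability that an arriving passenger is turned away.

ρ = λ/μ = 13.3/9.8 = 1.35714
P₀ = (1-ρ)/(1-ρ^(K+1)) = (1-1.35714)/(1-1.35714^7) = -0.35714/-7.4795 = 0.04775
P_K = P₀×ρ^K = 0.04775 × 1.35714^6 = 0.04775 × 6.2481 = 0.2983
Blocking probability = 29.83%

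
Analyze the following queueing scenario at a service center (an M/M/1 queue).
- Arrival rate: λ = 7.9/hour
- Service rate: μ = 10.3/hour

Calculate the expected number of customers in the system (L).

ρ = λ/μ = 7.9/10.3 = 0.7670
For M/M/1: L = λ/(μ-λ)
L = 7.9/(10.3-7.9) = 7.9/2.40
L = 3.2917 customers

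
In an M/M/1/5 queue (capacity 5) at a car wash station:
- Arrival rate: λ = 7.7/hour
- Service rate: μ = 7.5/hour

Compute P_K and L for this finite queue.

ρ = λ/μ = 7.7/7.5 = 1.02667
P₀ = (1-ρ)/(1-ρ^(K+1)) = (1-1.02667)/(1-1.02667^6) = -0.02667/-0.1711 = 0.1559
P_K = P₀×ρ^K = 0.1559 × 1.02667^5 = 0.1559 × 1.1407 = 0.1778
Blocking probability P_5 = 0.1778 (17.78%)
L = ρ[1 - (K+1)ρ^K + Kρ^(K+1)] / [(1-ρ)(1-ρ^(K+1))]
L = 1.02667 × (1 - 6×1.14065513 + 5×1.17107641) / ((1 - 1.02667) × (1 - 1.17107641)) = 2.5767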